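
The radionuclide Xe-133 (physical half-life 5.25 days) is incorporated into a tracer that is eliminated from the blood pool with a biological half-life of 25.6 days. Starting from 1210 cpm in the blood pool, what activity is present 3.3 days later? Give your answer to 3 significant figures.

1/t_eff = 1/t_phys + 1/t_biol = 1/5.25 + 1/25.6 = 0.22954 per day.
t_eff = 5.25 × 25.6 / (5.25 + 25.6) ≈ 4.3566 days.
Remaining = 1210 × (1/2)^(3.3/4.3566) = 1210 × (1/2)^0.75748 ≈ 715.75 cpm.

716 cpm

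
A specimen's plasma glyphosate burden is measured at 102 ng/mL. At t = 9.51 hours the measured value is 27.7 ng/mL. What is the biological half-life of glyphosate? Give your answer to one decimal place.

A/A₀ = 27.7/102 ≈ 0.27157.
n = log₂(3.6823) ≈ 1.8806 half-lives elapsed in 9.51 hours.
t½ = 9.51/1.8806 ≈ 5.0569 hours.

5.1 hours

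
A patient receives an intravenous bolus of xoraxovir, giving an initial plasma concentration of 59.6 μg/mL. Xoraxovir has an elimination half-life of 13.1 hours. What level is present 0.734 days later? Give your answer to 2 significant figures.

23 μg/mL

Convert the elapsed time: 0.734 days = 17.616 hours.
Number of half-lives: n = 17.616/13.1 ≈ 1.3447.
Remaining = 59.6 × (1/2)^1.3447 = 59.6 × 0.39373 ≈ 23.466 μg/mL.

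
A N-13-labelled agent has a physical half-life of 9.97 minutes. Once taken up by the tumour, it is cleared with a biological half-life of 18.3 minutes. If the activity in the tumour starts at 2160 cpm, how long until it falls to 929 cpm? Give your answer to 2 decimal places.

7.86 minutes

1/t_eff = 1/t_phys + 1/t_biol = 1/9.97 + 1/18.3 = 0.15495 per minute.
t_eff = 9.97 × 18.3 / (9.97 + 18.3) ≈ 6.4539 minutes.
n = log₂(2160/929) ≈ 1.2173; t = 1.2173 × 6.4539 ≈ 7.8562 minutes.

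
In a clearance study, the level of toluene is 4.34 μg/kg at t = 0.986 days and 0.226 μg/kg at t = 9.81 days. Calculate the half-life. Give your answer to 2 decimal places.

2.07 days

Over Δt = 9.81 − 0.986 = 8.824 days, the level fell by a factor of 4.34/0.226 ≈ 19.204.
n = log₂(19.204) ≈ 4.2633 half-lives, so t½ = 8.824/4.2633 ≈ 2.0698 days.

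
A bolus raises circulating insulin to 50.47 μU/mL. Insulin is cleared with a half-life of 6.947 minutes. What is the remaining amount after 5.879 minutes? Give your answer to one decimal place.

28.1 μU/mL

Number of half-lives: n = 5.879/6.947 ≈ 0.84626.
Remaining = 50.47 × (1/2)^0.84626 = 50.47 × 0.55622 ≈ 28.073 μU/mL.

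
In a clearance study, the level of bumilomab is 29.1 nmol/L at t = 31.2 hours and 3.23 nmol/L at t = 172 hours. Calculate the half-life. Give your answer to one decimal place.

44.4 hours

Over Δt = 172 − 31.2 = 140.8 hours, the level fell by a factor of 29.1/3.23 ≈ 9.0093.
n = log₂(9.0093) ≈ 3.1714 half-lives, so t½ = 140.8/3.1714 ≈ 44.397 hours.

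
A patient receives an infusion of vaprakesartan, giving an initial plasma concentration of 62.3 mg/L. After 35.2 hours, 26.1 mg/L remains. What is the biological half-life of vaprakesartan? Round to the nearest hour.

A/A₀ = 26.1/62.3 ≈ 0.41894.
n = log₂(2.387) ≈ 1.2552 half-lives elapsed in 35.2 hours.
t½ = 35.2/1.2552 ≈ 28.044 hours.

28 hours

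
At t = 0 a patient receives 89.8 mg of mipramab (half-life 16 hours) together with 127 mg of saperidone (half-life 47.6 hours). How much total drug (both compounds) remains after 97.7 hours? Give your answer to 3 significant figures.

mipramab: 89.8 × (1/2)^(97.7/16) = 89.8 × (1/2)^6.1063 ≈ 1.3035 mg.
saperidone: 127 × (1/2)^(97.7/47.6) = 127 × (1/2)^2.0525 ≈ 30.615 mg.
Total = 1.3035 + 30.615 ≈ 31.918 mg.

31.9 mg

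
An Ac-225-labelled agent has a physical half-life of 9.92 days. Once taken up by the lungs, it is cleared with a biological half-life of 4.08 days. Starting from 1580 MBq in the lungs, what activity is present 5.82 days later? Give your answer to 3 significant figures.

1/t_eff = 1/t_phys + 1/t_biol = 1/9.92 + 1/4.08 = 0.3459 per day.
t_eff = 9.92 × 4.08 / (9.92 + 4.08) ≈ 2.891 days.
Remaining = 1580 × (1/2)^(5.82/2.891) = 1580 × (1/2)^2.0132 ≈ 391.41 MBq.

391 MBq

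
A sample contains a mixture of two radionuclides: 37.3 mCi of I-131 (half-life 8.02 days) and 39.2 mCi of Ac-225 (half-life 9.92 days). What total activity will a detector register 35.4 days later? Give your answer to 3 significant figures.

5.05 mCi

I-131: 37.3 × (1/2)^(35.4/8.02) = 37.3 × (1/2)^4.414 ≈ 1.7497 mCi.
Ac-225: 39.2 × (1/2)^(35.4/9.92) = 39.2 × (1/2)^3.5685 ≈ 3.304 mCi.
Total = 1.7497 + 3.304 ≈ 5.0538 mCi.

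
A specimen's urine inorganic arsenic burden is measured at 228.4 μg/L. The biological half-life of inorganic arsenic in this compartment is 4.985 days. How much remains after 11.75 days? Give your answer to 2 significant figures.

45 μg/L

Number of half-lives: n = 11.75/4.985 ≈ 2.3571.
Remaining = 228.4 × (1/2)^2.3571 = 228.4 × 0.19519 ≈ 44.581 μg/L.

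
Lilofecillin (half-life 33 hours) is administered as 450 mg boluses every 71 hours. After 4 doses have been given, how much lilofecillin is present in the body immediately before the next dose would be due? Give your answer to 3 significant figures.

130 mg

The 4 doses were given 284, 213, 142, 71 hours ago.
Total = 450·(1/2)^(284/33) + 450·(1/2)^(213/33) + 450·(1/2)^(142/33) + 450·(1/2)^(71/33)
      = 1.1549 + 5.131 + 22.797 + 101.28 ≈ 130.37 mg.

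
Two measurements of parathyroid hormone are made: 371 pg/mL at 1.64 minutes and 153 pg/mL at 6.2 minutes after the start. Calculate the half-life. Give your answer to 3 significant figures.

Over Δt = 6.2 − 1.64 = 4.56 minutes, the level fell by a factor of 371/153 ≈ 2.4248.
n = log₂(2.4248) ≈ 1.2779 half-lives, so t½ = 4.56/1.2779 ≈ 3.5684 minutes.

3.57 minutes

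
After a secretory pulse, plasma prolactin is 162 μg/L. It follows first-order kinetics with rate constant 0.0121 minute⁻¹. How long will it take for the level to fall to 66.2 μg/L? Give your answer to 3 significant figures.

t½ = ln 2 / λ = 0.69315 / 0.0121 ≈ 57.285 minutes.
Fraction remaining = 66.2/162 ≈ 0.40864.
n = log₂(162/66.2) = ln(2.4471)/ln 2 ≈ 1.2911 half-lives.
t = n × t½ = 1.2911 × 57.285 ≈ 73.96 minutes.

74.0 minutes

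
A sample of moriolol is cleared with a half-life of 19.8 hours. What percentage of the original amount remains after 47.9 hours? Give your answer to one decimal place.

n = 47.9/19.8 ≈ 2.4192 half-lives.
Fraction remaining = (1/2)^2.4192 ≈ 0.18696, i.e. 18.696%.

18.7%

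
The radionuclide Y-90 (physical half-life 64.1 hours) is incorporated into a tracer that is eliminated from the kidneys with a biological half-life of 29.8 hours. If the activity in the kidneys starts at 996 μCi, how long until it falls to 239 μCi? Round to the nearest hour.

1/t_eff = 1/t_phys + 1/t_biol = 1/64.1 + 1/29.8 = 0.049158 per hour.
t_eff = 64.1 × 29.8 / (64.1 + 29.8) ≈ 20.343 hours.
n = log₂(996/239) ≈ 2.0591; t = 2.0591 × 20.343 ≈ 41.888 hours.

42 hours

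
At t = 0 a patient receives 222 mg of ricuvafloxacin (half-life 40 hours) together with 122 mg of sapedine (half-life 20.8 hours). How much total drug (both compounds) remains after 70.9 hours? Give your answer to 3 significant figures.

76.5 mg

ricuvafloxacin: 222 × (1/2)^(70.9/40) = 222 × (1/2)^1.7725 ≈ 64.98 mg.
sapedine: 122 × (1/2)^(70.9/20.8) = 122 × (1/2)^3.4087 ≈ 11.488 mg.
Total = 64.98 + 11.488 ≈ 76.468 mg.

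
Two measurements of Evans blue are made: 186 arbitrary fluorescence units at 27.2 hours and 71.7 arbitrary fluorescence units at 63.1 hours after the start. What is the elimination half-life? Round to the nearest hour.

Over Δt = 63.1 − 27.2 = 35.9 hours, the level fell by a factor of 186/71.7 ≈ 2.5941.
n = log₂(2.5941) ≈ 1.3753 half-lives, so t½ = 35.9/1.3753 ≈ 26.104 hours.

26 hours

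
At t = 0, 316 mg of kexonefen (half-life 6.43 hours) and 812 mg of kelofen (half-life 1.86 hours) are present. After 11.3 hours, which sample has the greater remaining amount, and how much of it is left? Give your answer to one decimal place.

kexonefen, 93.5 mg

kexonefen: 316 × (1/2)^1.7574 ≈ 93.468 mg.
kelofen: 812 × (1/2)^6.0753 ≈ 12.043 mg.
Kexonefen has more remaining, at ≈ 93.468 mg.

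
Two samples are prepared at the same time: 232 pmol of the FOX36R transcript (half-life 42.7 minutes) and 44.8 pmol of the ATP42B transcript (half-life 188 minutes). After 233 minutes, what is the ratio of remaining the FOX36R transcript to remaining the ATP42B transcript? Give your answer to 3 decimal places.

FOX36R transcript: 232 × (1/2)^(233/42.7) = 232 × (1/2)^5.4567 ≈ 5.2828 pmol.
ATP42B transcript: 44.8 × (1/2)^(233/188) = 44.8 × (1/2)^1.2394 ≈ 18.975 pmol.
Ratio ≈ 5.2828 / 18.975 ≈ 0.2784.

0.278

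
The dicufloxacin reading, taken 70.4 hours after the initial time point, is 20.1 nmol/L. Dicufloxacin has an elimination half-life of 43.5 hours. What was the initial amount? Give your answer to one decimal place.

Number of half-lives elapsed: n = 70.4/43.5 ≈ 1.6184.
A₀ = A × 2^n = 20.1 × 2^1.6184 = 20.1 × 3.0703 ≈ 61.714 nmol/L.

61.7 nmol/L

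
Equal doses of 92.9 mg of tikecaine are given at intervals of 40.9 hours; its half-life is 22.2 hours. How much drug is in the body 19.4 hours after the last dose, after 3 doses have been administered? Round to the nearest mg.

The 3 doses were given 101.2, 60.3, 19.4 hours ago.
Total = 92.9·(1/2)^(101.2/22.2) + 92.9·(1/2)^(60.3/22.2) + 92.9·(1/2)^(19.4/22.2)
      = 3.9423 + 14.137 + 50.694 ≈ 68.773 mg.

69 mg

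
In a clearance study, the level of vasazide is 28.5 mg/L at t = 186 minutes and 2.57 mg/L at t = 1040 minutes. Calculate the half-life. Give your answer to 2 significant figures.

Over Δt = 1040 − 186 = 854 minutes, the level fell by a factor of 28.5/2.57 ≈ 11.089.
n = log₂(11.089) ≈ 3.4711 half-lives, so t½ = 854/3.4711 ≈ 246.03 minutes.

250 minutes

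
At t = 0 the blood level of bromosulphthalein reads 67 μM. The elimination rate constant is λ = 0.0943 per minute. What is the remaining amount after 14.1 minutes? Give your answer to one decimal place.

17.7 μM

t½ = ln 2 / λ = 0.69315 / 0.0943 ≈ 7.3504 minutes.
Number of half-lives: n = 14.1/7.3504 ≈ 1.9183.
Remaining = 67 × (1/2)^1.9183 = 67 × 0.26458 ≈ 17.727 μM.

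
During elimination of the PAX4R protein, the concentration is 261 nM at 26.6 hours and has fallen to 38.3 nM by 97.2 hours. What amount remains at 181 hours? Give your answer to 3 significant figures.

3.93 nM

Over Δt = 97.2 − 26.6 = 70.6 hours, the level fell by a factor of 261/38.3 ≈ 6.8146.
n = log₂(6.8146) ≈ 2.7686 half-lives, so t½ = 70.6/2.7686 ≈ 25.5 hours.
From t = 97.2 to t = 181: 38.3 × (1/2)^((181−97.2)/25.5) ≈ 3.9258 nM.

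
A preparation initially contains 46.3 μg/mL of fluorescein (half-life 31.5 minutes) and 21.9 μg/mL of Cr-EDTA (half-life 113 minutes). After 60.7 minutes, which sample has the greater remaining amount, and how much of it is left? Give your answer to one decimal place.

fluorescein: 46.3 × (1/2)^1.927 ≈ 12.176 μg/mL.
Cr-EDTA: 21.9 × (1/2)^0.53717 ≈ 15.092 μg/mL.
Cr-EDTA has more remaining, at ≈ 15.092 μg/mL.

Cr-EDTA, 15.1 μg/mL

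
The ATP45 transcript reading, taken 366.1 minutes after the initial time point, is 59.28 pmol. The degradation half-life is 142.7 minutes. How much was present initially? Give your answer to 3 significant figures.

351 pmol

Number of half-lives elapsed: n = 366.1/142.7 ≈ 2.5655.
A₀ = A × 2^n = 59.28 × 2^2.5655 = 59.28 × 5.9197 ≈ 350.92 pmol.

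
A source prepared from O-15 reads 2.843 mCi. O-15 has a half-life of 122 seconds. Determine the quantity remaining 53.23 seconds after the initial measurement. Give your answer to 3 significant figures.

Number of half-lives: n = 53.23/122 ≈ 0.43631.
Remaining = 2.843 × (1/2)^0.43631 = 2.843 × 0.73902 ≈ 2.101 mCi.

2.10 mCi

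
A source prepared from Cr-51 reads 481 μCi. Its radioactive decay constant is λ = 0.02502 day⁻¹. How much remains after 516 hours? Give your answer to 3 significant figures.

t½ = ln 2 / λ = 0.69315 / 0.02502 ≈ 27.704 days.
Convert the elapsed time: 516 hours = 21.5 days.
Number of half-lives: n = 21.5/27.704 ≈ 0.77607.
Remaining = 481 × (1/2)^0.77607 = 481 × 0.58396 ≈ 280.88 μCi.

281 μCi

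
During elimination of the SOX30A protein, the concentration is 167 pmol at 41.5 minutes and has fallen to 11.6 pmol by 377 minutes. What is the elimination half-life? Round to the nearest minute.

Over Δt = 377 − 41.5 = 335.5 minutes, the level fell by a factor of 167/11.6 ≈ 14.397.
n = log₂(14.397) ≈ 3.8477 half-lives, so t½ = 335.5/3.8477 ≈ 87.196 minutes.

87 minutes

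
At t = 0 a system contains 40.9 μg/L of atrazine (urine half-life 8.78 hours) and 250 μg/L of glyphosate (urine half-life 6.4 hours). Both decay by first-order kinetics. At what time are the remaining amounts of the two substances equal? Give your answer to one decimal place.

Set 40.9·(1/2)^(t/8.78) = 250·(1/2)^(t/6.4).
Taking log₂: log₂(40.9/250) = t·(1/8.78 − 1/6.4).
log₂(0.1636) = -2.6118; 1/8.78 − 1/6.4 = -0.042355.
t = -2.6118 / -0.042355 ≈ 61.664 hours.

61.7 hours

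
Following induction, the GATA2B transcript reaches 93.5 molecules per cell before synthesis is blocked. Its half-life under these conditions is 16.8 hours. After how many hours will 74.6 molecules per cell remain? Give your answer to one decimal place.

Fraction remaining = 74.6/93.5 ≈ 0.79786.
n = log₂(93.5/74.6) = ln(1.2534)/ln 2 ≈ 0.32579 half-lives.
t = n × t½ = 0.32579 × 16.8 ≈ 5.4733 hours.

5.5 hours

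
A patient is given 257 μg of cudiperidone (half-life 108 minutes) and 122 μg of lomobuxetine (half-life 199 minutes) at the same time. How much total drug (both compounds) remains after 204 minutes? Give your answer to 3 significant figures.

cudiperidone: 257 × (1/2)^(204/108) = 257 × (1/2)^1.8889 ≈ 69.394 μg.
lomobuxetine: 122 × (1/2)^(204/199) = 122 × (1/2)^1.0251 ≈ 59.947 μg.
Total = 69.394 + 59.947 ≈ 129.34 μg.

129 μg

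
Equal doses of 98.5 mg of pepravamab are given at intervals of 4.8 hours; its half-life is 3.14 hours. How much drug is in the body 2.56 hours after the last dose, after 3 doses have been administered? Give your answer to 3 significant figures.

The 3 doses were given 12.16, 7.36, 2.56 hours ago.
Total = 98.5·(1/2)^(12.16/3.14) + 98.5·(1/2)^(7.36/3.14) + 98.5·(1/2)^(2.56/3.14)
      = 6.7246 + 19.402 + 55.977 ≈ 82.103 mg.

82.1 mg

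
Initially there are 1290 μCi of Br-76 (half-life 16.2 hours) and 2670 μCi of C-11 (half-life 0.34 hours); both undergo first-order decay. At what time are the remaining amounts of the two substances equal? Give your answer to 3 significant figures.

0.364 hours

Set 1290·(1/2)^(t/16.2) = 2670·(1/2)^(t/0.34).
Taking log₂: log₂(1290/2670) = t·(1/16.2 − 1/0.34).
log₂(0.48315) = -1.0495; 1/16.2 − 1/0.34 = -2.8794.
t = -1.0495 / -2.8794 ≈ 0.36447 hours.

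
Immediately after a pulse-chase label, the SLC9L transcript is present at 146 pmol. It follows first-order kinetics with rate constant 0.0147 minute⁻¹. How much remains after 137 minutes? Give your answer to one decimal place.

19.5 pmol

t½ = ln 2 / λ = 0.69315 / 0.0147 ≈ 47.153 minutes.
Number of half-lives: n = 137/47.153 ≈ 2.9054.
Remaining = 146 × (1/2)^2.9054 = 146 × 0.13347 ≈ 19.486 pmol.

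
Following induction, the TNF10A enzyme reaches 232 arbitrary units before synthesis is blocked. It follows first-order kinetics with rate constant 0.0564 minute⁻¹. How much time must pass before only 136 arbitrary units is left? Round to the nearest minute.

9 minutes

t½ = ln 2 / λ = 0.69315 / 0.0564 ≈ 12.29 minutes.
Fraction remaining = 136/232 ≈ 0.58621.
n = log₂(232/136) = ln(1.7059)/ln 2 ≈ 0.77052 half-lives.
t = n × t½ = 0.77052 × 12.29 ≈ 9.4695 minutes.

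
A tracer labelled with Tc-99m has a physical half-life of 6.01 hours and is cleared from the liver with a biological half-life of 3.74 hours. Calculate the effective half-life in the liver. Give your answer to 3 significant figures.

2.31 hours

1/t_eff = 1/t_phys + 1/t_biol = 1/6.01 + 1/3.74 = 0.43377 per hour.
t_eff = 6.01 × 3.74 / (6.01 + 3.74) ≈ 2.3054 hours.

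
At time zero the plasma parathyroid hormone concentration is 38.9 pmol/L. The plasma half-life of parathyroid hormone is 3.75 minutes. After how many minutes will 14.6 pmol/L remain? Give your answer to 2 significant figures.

5.3 minutes

Fraction remaining = 14.6/38.9 ≈ 0.37532.
n = log₂(38.9/14.6) = ln(2.6644)/ln 2 ≈ 1.4138 half-lives.
t = n × t½ = 1.4138 × 3.75 ≈ 5.3018 minutes.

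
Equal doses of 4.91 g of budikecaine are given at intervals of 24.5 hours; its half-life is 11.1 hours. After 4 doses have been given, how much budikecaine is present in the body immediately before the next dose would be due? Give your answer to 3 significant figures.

The 4 doses were given 98, 73.5, 49, 24.5 hours ago.
Total = 4.91·(1/2)^(98/11.1) + 4.91·(1/2)^(73.5/11.1) + 4.91·(1/2)^(49/11.1) + 4.91·(1/2)^(24.5/11.1)
      = 0.010798 + 0.049863 + 0.23026 + 1.0633 ≈ 1.3542 g.

1.35 g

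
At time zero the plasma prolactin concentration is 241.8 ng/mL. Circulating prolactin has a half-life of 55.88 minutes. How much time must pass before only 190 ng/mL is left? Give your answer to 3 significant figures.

19.4 minutes

Fraction remaining = 190/241.8 ≈ 0.78577.
n = log₂(241.8/190) = ln(1.2726)/ln 2 ≈ 0.34781 half-lives.
t = n × t½ = 0.34781 × 55.88 ≈ 19.436 minutes.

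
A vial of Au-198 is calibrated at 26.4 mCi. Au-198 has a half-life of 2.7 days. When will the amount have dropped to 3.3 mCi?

8.1 days

3.3/26.4 = 1/8, so 3 half-lives have elapsed.
t = 3 × 2.7 = 8.1 days.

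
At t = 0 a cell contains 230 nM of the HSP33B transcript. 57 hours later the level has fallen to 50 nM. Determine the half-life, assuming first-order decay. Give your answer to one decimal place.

25.9 hours

A/A₀ = 50/230 ≈ 0.21739.
n = log₂(4.6) ≈ 2.2016 half-lives elapsed in 57 hours.
t½ = 57/2.2016 ≈ 25.89 hours.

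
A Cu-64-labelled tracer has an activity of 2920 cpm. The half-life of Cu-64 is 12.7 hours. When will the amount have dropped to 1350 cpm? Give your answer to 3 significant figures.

Fraction remaining = 1350/2920 ≈ 0.46233.
n = log₂(2920/1350) = ln(2.163)/ln 2 ≈ 1.113 half-lives.
t = n × t½ = 1.113 × 12.7 ≈ 14.135 hours.

14.1 hours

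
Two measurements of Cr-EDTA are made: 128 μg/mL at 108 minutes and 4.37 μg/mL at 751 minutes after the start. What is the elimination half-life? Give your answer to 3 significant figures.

Over Δt = 751 − 108 = 643 minutes, the level fell by a factor of 128/4.37 ≈ 29.291.
n = log₂(29.291) ≈ 4.8724 half-lives, so t½ = 643/4.8724 ≈ 131.97 minutes.

132 minutes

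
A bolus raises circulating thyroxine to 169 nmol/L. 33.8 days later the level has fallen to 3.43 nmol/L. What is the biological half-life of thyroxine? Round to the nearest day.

A/A₀ = 3.43/169 ≈ 0.020296.
n = log₂(49.271) ≈ 5.6227 half-lives elapsed in 33.8 days.
t½ = 33.8/5.6227 ≈ 6.0114 days.

6 days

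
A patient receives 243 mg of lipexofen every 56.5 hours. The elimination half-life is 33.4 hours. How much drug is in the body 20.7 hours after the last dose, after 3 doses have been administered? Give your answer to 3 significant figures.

222 mg

The 3 doses were given 133.7, 77.2, 20.7 hours ago.
Total = 243·(1/2)^(133.7/33.4) + 243·(1/2)^(77.2/33.4) + 243·(1/2)^(20.7/33.4)
      = 15.156 + 48.957 + 158.14 ≈ 222.25 mg.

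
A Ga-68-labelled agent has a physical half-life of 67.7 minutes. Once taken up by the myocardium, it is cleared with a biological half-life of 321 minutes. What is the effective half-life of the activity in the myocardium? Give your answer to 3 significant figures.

55.9 minutes

1/t_eff = 1/t_phys + 1/t_biol = 1/67.7 + 1/321 = 0.017886 per minute.
t_eff = 67.7 × 321 / (67.7 + 321) ≈ 55.909 minutes.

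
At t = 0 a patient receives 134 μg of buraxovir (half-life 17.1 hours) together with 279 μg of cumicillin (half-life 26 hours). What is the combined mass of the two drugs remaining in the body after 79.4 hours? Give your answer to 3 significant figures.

buraxovir: 134 × (1/2)^(79.4/17.1) = 134 × (1/2)^4.6433 ≈ 5.3622 μg.
cumicillin: 279 × (1/2)^(79.4/26) = 279 × (1/2)^3.0538 ≈ 33.597 μg.
Total = 5.3622 + 33.597 ≈ 38.96 μg.

39.0 μg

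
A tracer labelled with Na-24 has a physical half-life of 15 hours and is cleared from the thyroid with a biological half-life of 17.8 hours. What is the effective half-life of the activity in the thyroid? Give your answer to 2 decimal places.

8.14 hours

1/t_eff = 1/t_phys + 1/t_biol = 1/15 + 1/17.8 = 0.12285 per hour.
t_eff = 15 × 17.8 / (15 + 17.8) ≈ 8.1402 hours.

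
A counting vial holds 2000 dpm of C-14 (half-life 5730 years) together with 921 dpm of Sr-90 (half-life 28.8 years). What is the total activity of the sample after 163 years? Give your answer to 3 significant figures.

C-14: 2000 × (1/2)^(163/5730) = 2000 × (1/2)^0.028447 ≈ 1961 dpm.
Sr-90: 921 × (1/2)^(163/28.8) = 921 × (1/2)^5.6597 ≈ 18.219 dpm.
Total = 1961 + 18.219 ≈ 1979.2 dpm.

1980 dpm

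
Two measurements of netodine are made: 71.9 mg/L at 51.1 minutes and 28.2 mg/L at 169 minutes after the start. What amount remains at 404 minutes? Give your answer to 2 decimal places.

4.37 mg/L

Over Δt = 169 − 51.1 = 117.9 minutes, the level fell by a factor of 71.9/28.2 ≈ 2.5496.
n = log₂(2.5496) ≈ 1.3503 half-lives, so t½ = 117.9/1.3503 ≈ 87.314 minutes.
From t = 169 to t = 404: 28.2 × (1/2)^((404−169)/87.314) ≈ 4.3656 mg/L.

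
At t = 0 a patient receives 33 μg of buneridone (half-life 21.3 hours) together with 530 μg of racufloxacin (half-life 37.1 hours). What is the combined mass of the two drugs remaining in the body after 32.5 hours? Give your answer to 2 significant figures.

buneridone: 33 × (1/2)^(32.5/21.3) = 33 × (1/2)^1.5258 ≈ 11.46 μg.
racufloxacin: 530 × (1/2)^(32.5/37.1) = 530 × (1/2)^0.87601 ≈ 288.78 μg.
Total = 11.46 + 288.78 ≈ 300.24 μg.

300 μg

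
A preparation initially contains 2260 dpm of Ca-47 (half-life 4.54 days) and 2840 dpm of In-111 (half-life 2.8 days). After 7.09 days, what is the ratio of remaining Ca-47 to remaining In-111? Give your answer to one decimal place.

1.6

Ca-47: 2260 × (1/2)^(7.09/4.54) = 2260 × (1/2)^1.5617 ≈ 765.59 dpm.
In-111: 2840 × (1/2)^(7.09/2.8) = 2840 × (1/2)^2.5321 ≈ 490.98 dpm.
Ratio ≈ 765.59 / 490.98 ≈ 1.5593.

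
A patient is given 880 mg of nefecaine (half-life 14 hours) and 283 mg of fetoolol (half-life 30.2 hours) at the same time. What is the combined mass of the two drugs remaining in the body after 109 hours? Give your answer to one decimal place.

nefecaine: 880 × (1/2)^(109/14) = 880 × (1/2)^7.7857 ≈ 3.9879 mg.
fetoolol: 283 × (1/2)^(109/30.2) = 283 × (1/2)^3.6093 ≈ 23.189 mg.
Total = 3.9879 + 23.189 ≈ 27.177 mg.

27.2 mg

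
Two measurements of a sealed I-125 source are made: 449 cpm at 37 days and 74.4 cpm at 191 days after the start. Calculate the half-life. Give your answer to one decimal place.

Over Δt = 191 − 37 = 154 days, the level fell by a factor of 449/74.4 ≈ 6.0349.
n = log₂(6.0349) ≈ 2.5933 half-lives, so t½ = 154/2.5933 ≈ 59.383 days.

59.4 days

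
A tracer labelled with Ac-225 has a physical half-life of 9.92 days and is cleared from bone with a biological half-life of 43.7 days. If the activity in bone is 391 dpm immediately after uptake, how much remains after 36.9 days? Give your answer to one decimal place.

16.5 dpm

1/t_eff = 1/t_phys + 1/t_biol = 1/9.92 + 1/43.7 = 0.12369 per day.
t_eff = 9.92 × 43.7 / (9.92 + 43.7) ≈ 8.0847 days.
Remaining = 391 × (1/2)^(36.9/8.0847) = 391 × (1/2)^4.5642 ≈ 16.528 dpm.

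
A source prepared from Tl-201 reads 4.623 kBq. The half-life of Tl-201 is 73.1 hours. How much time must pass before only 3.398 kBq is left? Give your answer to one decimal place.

32.5 hours

Fraction remaining = 3.398/4.623 ≈ 0.73502.
n = log₂(4.623/3.398) = ln(1.3605)/ln 2 ≈ 0.44414 half-lives.
t = n × t½ = 0.44414 × 73.1 ≈ 32.467 hours.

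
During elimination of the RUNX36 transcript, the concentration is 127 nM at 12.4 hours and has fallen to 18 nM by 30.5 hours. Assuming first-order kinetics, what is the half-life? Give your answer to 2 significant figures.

6.4 hours

Over Δt = 30.5 − 12.4 = 18.1 hours, the level fell by a factor of 127/18 ≈ 7.0556.
n = log₂(7.0556) ≈ 2.8188 half-lives, so t½ = 18.1/2.8188 ≈ 6.4213 hours.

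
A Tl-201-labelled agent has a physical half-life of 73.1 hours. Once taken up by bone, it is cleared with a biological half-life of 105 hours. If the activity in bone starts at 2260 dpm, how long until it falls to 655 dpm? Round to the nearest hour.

77 hours

1/t_eff = 1/t_phys + 1/t_biol = 1/73.1 + 1/105 = 0.023204 per hour.
t_eff = 73.1 × 105 / (73.1 + 105) ≈ 43.097 hours.
n = log₂(2260/655) ≈ 1.7868; t = 1.7868 × 43.097 ≈ 77.003 hours.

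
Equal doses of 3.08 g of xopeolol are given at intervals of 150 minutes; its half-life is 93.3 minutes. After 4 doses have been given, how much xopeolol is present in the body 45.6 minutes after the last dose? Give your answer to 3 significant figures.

The 4 doses were given 495.6, 345.6, 195.6, 45.6 minutes ago.
Total = 3.08·(1/2)^(495.6/93.3) + 3.08·(1/2)^(345.6/93.3) + 3.08·(1/2)^(195.6/93.3) + 3.08·(1/2)^(45.6/93.3)
      = 0.077537 + 0.23631 + 0.7202 + 2.1949 ≈ 3.229 g.

3.23 g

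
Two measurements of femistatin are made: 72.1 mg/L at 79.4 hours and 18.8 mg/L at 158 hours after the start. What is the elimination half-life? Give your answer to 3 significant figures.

Over Δt = 158 − 79.4 = 78.6 hours, the level fell by a factor of 72.1/18.8 ≈ 3.8351.
n = log₂(3.8351) ≈ 1.9393 half-lives, so t½ = 78.6/1.9393 ≈ 40.531 hours.

40.5 hours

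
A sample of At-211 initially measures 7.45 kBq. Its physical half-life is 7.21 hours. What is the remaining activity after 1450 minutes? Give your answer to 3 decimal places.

Convert the elapsed time: 1450 minutes = 24.1667 hours.
Number of half-lives: n = 24.1667/7.21 ≈ 3.3518.
Remaining = 7.45 × (1/2)^3.3518 = 7.45 × 0.097949 ≈ 0.72972 kBq.

0.730 kBq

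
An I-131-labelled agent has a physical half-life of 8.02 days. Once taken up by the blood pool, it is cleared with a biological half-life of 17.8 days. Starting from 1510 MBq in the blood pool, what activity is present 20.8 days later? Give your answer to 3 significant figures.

1/t_eff = 1/t_phys + 1/t_biol = 1/8.02 + 1/17.8 = 0.18087 per day.
t_eff = 8.02 × 17.8 / (8.02 + 17.8) ≈ 5.5289 days.
Remaining = 1510 × (1/2)^(20.8/5.5289) = 1510 × (1/2)^3.7621 ≈ 111.3 MBq.

111 MBq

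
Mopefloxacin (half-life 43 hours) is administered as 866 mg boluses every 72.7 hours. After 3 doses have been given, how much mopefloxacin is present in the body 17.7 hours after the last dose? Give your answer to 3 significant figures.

915 mg

The 3 doses were given 163.1, 90.4, 17.7 hours ago.
Total = 866·(1/2)^(163.1/43) + 866·(1/2)^(90.4/43) + 866·(1/2)^(17.7/43)
      = 62.475 + 201.68 + 651.04 ≈ 915.19 mg.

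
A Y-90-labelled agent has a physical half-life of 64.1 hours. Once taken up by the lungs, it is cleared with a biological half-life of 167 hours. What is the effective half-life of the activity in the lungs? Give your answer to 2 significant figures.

46 hours

1/t_eff = 1/t_phys + 1/t_biol = 1/64.1 + 1/167 = 0.021589 per hour.
t_eff = 64.1 × 167 / (64.1 + 167) ≈ 46.321 hours.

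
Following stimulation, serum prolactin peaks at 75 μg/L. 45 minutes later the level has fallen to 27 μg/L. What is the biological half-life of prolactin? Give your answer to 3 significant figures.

A/A₀ = 27/75 ≈ 0.36.
n = log₂(2.7778) ≈ 1.4739 half-lives elapsed in 45 minutes.
t½ = 45/1.4739 ≈ 30.531 minutes.

30.5 minutes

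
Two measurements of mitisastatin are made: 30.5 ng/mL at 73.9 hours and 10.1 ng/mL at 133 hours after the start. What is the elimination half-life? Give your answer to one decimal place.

37.1 hours

Over Δt = 133 − 73.9 = 59.1 hours, the level fell by a factor of 30.5/10.1 ≈ 3.0198.
n = log₂(3.0198) ≈ 1.5945 half-lives, so t½ = 59.1/1.5945 ≈ 37.066 hours.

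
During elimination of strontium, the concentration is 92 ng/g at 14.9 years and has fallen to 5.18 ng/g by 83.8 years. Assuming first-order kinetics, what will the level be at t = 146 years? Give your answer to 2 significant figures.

0.39 ng/g

Over Δt = 83.8 − 14.9 = 68.9 years, the level fell by a factor of 92/5.18 ≈ 17.761.
n = log₂(17.761) ≈ 4.1506 half-lives, so t½ = 68.9/4.1506 ≈ 16.6 years.
From t = 83.8 to t = 146: 5.18 × (1/2)^((146−83.8)/16.6) ≈ 0.38581 ng/g.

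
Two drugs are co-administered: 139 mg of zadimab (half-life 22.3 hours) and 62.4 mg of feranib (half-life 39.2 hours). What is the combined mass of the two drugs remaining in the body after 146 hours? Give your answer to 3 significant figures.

6.21 mg

zadimab: 139 × (1/2)^(146/22.3) = 139 × (1/2)^6.5471 ≈ 1.4864 mg.
feranib: 62.4 × (1/2)^(146/39.2) = 62.4 × (1/2)^3.7245 ≈ 4.7206 mg.
Total = 1.4864 + 4.7206 ≈ 6.2071 mg.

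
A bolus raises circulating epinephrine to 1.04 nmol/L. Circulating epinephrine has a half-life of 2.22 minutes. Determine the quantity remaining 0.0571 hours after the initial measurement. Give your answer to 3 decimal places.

Convert the elapsed time: 0.0571 hours = 3.426 minutes.
Number of half-lives: n = 3.426/2.22 ≈ 1.5432.
Remaining = 1.04 × (1/2)^1.5432 = 1.04 × 0.34311 ≈ 0.35684 nmol/L.

0.357 nmol/L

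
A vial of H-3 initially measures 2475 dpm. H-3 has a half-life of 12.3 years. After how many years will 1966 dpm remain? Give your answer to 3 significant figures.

Fraction remaining = 1966/2475 ≈ 0.79434.
n = log₂(2475/1966) = ln(1.2589)/ln 2 ≈ 0.33217 half-lives.
t = n × t½ = 0.33217 × 12.3 ≈ 4.0856 years.

4.09 years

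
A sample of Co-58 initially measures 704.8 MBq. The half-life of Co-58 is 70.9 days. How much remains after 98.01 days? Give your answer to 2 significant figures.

270 MBq

Number of half-lives: n = 98.01/70.9 ≈ 1.3824.
Remaining = 704.8 × (1/2)^1.3824 = 704.8 × 0.38359 ≈ 270.35 MBq.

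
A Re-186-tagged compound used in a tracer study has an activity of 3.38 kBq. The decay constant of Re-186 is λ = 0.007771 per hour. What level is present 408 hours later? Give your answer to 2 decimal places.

0.14 kBq

t½ = ln 2 / λ = 0.69315 / 0.007771 ≈ 89.197 hours.
Number of half-lives: n = 408/89.197 ≈ 4.5742.
Remaining = 3.38 × (1/2)^4.5742 = 3.38 × 0.04198 ≈ 0.14189 kBq.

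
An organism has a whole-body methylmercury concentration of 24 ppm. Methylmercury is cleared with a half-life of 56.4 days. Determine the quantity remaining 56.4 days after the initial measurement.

Elapsed time is 1 half-life (56.4/56.4).
Each half-life halves the amount: 24 × (1/2)^1 = 24/2 = 12 ppm.

12 ppm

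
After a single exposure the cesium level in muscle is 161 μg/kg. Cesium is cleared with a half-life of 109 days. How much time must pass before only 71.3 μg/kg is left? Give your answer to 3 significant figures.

Fraction remaining = 71.3/161 ≈ 0.44286.
n = log₂(161/71.3) = ln(2.2581)/ln 2 ≈ 1.1751 half-lives.
t = n × t½ = 1.1751 × 109 ≈ 128.08 days.

128 days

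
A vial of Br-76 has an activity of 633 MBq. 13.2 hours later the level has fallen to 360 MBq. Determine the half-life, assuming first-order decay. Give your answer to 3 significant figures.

16.2 hours

A/A₀ = 360/633 ≈ 0.56872.
n = log₂(1.7583) ≈ 0.81421 half-lives elapsed in 13.2 hours.
t½ = 13.2/0.81421 ≈ 16.212 hours.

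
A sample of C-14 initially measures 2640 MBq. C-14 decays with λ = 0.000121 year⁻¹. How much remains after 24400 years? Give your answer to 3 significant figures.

138 MBq

t½ = ln 2 / λ = 0.69315 / 0.000121 ≈ 5728.5 years.
Number of half-lives: n = 24400/5728.5 ≈ 4.2594.
Remaining = 2640 × (1/2)^4.2594 = 2640 × 0.052214 ≈ 137.85 MBq.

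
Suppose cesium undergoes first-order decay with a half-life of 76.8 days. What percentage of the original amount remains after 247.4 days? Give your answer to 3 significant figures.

10.7%

n = 247.4/76.8 ≈ 3.2214 half-lives.
Fraction remaining = (1/2)^3.2214 ≈ 0.10722, i.e. 10.722%.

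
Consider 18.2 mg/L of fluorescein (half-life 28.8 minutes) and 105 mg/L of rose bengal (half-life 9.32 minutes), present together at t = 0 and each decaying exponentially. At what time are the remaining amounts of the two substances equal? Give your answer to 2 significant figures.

35 minutes

Set 18.2·(1/2)^(t/28.8) = 105·(1/2)^(t/9.32).
Taking log₂: log₂(18.2/105) = t·(1/28.8 − 1/9.32).
log₂(0.17333) = -2.5284; 1/28.8 − 1/9.32 = -0.072574.
t = -2.5284 / -0.072574 ≈ 34.839 minutes.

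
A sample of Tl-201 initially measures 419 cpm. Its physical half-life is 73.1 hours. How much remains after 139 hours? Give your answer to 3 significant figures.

112 cpm

Number of half-lives: n = 139/73.1 ≈ 1.9015.
Remaining = 419 × (1/2)^1.9015 = 419 × 0.26766 ≈ 112.15 cpm.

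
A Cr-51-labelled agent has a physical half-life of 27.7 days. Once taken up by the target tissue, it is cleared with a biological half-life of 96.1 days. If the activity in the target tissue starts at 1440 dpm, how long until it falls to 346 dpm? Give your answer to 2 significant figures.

44 days

1/t_eff = 1/t_phys + 1/t_biol = 1/27.7 + 1/96.1 = 0.046507 per day.
t_eff = 27.7 × 96.1 / (27.7 + 96.1) ≈ 21.502 days.
n = log₂(1440/346) ≈ 2.0572; t = 2.0572 × 21.502 ≈ 44.235 days.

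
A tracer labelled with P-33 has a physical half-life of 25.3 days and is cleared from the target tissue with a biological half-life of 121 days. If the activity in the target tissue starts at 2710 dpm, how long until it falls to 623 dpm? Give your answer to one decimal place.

44.4 days

1/t_eff = 1/t_phys + 1/t_biol = 1/25.3 + 1/121 = 0.04779 per day.
t_eff = 25.3 × 121 / (25.3 + 121) ≈ 20.925 days.
n = log₂(2710/623) ≈ 2.121; t = 2.121 × 20.925 ≈ 44.381 days.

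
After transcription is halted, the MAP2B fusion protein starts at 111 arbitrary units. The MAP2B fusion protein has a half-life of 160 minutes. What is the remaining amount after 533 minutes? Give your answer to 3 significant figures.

Number of half-lives: n = 533/160 ≈ 3.3312.
Remaining = 111 × (1/2)^3.3312 = 111 × 0.099356 ≈ 11.029 arbitrary units.

11.0 arbitrary units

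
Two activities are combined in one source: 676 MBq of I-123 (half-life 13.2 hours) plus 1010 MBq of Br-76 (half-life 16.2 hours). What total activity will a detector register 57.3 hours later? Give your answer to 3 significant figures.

I-123: 676 × (1/2)^(57.3/13.2) = 676 × (1/2)^4.3409 ≈ 33.358 MBq.
Br-76: 1010 × (1/2)^(57.3/16.2) = 1010 × (1/2)^3.537 ≈ 87.01 MBq.
Total = 33.358 + 87.01 ≈ 120.37 MBq.

120 MBq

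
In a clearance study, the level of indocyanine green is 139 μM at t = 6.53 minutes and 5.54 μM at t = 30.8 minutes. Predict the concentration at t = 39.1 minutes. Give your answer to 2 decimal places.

1.84 μM

Over Δt = 30.8 − 6.53 = 24.27 minutes, the level fell by a factor of 139/5.54 ≈ 25.09.
n = log₂(25.09) ≈ 4.6491 half-lives, so t½ = 24.27/4.6491 ≈ 5.2204 minutes.
From t = 30.8 to t = 39.1: 5.54 × (1/2)^((39.1−30.8)/5.2204) ≈ 1.8403 μM.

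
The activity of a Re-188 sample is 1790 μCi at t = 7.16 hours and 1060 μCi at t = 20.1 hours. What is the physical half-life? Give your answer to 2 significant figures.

17 hours

Over Δt = 20.1 − 7.16 = 12.94 hours, the level fell by a factor of 1790/1060 ≈ 1.6887.
n = log₂(1.6887) ≈ 0.7559 half-lives, so t½ = 12.94/0.7559 ≈ 17.119 hours.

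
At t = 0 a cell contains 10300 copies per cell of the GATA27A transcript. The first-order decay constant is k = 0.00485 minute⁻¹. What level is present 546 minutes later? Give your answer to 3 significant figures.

t½ = ln 2 / k = 0.69315 / 0.00485 ≈ 142.92 minutes.
Number of half-lives: n = 546/142.92 ≈ 3.8204.
Remaining = 10300 × (1/2)^3.8204 = 10300 × 0.070786 ≈ 729.09 copies per cell.

729 copies per cell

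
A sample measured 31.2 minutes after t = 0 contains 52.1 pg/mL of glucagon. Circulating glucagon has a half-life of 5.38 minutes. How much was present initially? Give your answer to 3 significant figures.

2900 pg/mL

Number of half-lives elapsed: n = 31.2/5.38 ≈ 5.7993.
A₀ = A × 2^n = 52.1 × 2^5.7993 = 52.1 × 55.687 ≈ 2901.3 pg/mL.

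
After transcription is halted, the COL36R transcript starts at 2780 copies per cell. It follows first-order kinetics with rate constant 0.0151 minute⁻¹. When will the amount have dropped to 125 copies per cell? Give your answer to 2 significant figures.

210 minutes

t½ = ln 2 / k = 0.69315 / 0.0151 ≈ 45.904 minutes.
Fraction remaining = 125/2780 ≈ 0.044964.
n = log₂(2780/125) = ln(22.24)/ln 2 ≈ 4.4751 half-lives.
t = n × t½ = 4.4751 × 45.904 ≈ 205.42 minutes.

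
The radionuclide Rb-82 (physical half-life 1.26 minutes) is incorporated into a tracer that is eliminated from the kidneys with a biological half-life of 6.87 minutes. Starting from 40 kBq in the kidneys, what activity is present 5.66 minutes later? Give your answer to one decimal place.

1/t_eff = 1/t_phys + 1/t_biol = 1/1.26 + 1/6.87 = 0.93921 per minute.
t_eff = 1.26 × 6.87 / (1.26 + 6.87) ≈ 1.0647 minutes.
Remaining = 40 × (1/2)^(5.66/1.0647) = 40 × (1/2)^5.3159 ≈ 1.0042 kBq.

1.0 kBq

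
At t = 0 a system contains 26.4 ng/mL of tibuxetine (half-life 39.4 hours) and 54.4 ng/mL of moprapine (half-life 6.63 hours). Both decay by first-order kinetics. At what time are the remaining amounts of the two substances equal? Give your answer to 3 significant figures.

8.31 hours

Set 26.4·(1/2)^(t/39.4) = 54.4·(1/2)^(t/6.63).
Taking log₂: log₂(26.4/54.4) = t·(1/39.4 − 1/6.63).
log₂(0.48529) = -1.0431; 1/39.4 − 1/6.63 = -0.12545.
t = -1.0431 / -0.12545 ≈ 8.3147 hours.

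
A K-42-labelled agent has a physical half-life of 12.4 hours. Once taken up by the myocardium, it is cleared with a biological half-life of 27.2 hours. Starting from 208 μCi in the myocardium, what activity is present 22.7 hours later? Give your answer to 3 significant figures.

1/t_eff = 1/t_phys + 1/t_biol = 1/12.4 + 1/27.2 = 0.11741 per hour.
t_eff = 12.4 × 27.2 / (12.4 + 27.2) ≈ 8.5172 hours.
Remaining = 208 × (1/2)^(22.7/8.5172) = 208 × (1/2)^2.6652 ≈ 32.791 μCi.

32.8 μCi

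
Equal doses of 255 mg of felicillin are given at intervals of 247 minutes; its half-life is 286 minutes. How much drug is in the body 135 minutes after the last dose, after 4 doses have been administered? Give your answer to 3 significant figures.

The 4 doses were given 876, 629, 382, 135 minutes ago.
Total = 255·(1/2)^(876/286) + 255·(1/2)^(629/286) + 255·(1/2)^(382/286) + 255·(1/2)^(135/286)
      = 30.514 + 55.525 + 101.03 + 183.84 ≈ 370.91 mg.

371 mg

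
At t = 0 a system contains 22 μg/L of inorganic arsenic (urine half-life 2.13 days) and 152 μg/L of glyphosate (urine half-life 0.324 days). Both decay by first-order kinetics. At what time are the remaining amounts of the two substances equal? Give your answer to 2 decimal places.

Set 22·(1/2)^(t/2.13) = 152·(1/2)^(t/0.324).
Taking log₂: log₂(22/152) = t·(1/2.13 − 1/0.324).
log₂(0.14474) = -2.7885; 1/2.13 − 1/0.324 = -2.6169.
t = -2.7885 / -2.6169 ≈ 1.0656 days.

1.07 days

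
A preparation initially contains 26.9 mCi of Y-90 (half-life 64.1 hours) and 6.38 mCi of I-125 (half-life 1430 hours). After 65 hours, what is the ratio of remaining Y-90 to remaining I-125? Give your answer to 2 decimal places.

2.15

Y-90: 26.9 × (1/2)^(65/64.1) = 26.9 × (1/2)^1.014 ≈ 13.32 mCi.
I-125: 6.38 × (1/2)^(65/1430) = 6.38 × (1/2)^0.045455 ≈ 6.1821 mCi.
Ratio ≈ 13.32 / 6.1821 ≈ 2.1546.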